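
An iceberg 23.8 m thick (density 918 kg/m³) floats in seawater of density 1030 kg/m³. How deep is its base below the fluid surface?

21.2 m

Draft d = t ρ_obj/ρ_fluid = 23.8 m × 918/1030 = 21.2 m.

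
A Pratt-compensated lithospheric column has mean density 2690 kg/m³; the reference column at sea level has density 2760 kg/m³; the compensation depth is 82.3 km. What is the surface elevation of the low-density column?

2.14 km

ρ_ref D = ρ (D + h) → h = D (ρ_ref − ρ)/ρ.
h = 82.3 km × (2760 − 2690)/2690 = 2.14 km.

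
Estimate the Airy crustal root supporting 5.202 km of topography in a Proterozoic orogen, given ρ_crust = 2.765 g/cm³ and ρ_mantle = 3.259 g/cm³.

29.1 km

For local isostatic compensation: the weight of the topography is balanced by the buoyancy of the root, ρ_c h = (ρ_m − ρ_c) r.
r = h · ρ_c / (ρ_m − ρ_c) = 5.202 km × 2.765 / (3.259 − 2.765) = 29.1 km.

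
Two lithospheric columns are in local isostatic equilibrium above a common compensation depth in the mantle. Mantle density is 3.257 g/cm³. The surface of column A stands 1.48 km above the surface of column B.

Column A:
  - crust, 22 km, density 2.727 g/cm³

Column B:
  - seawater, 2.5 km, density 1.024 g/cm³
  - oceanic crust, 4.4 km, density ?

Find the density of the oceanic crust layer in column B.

Take the compensation level at the base of the deeper column (depth z_c below the surface of column A) and equate Σ ρ_i t_i down to z_c; mantle fills any gap and the z_c terms cancel.
Column A: 22×2.727 + (z_c − 22)×3.257
Column B: 1.48×0 + 2.5×1.024 + 4.4×ρ + (z_c − 1.48 − 6.9)×3.257
The z_c×3.257 term appears on both sides and cancels. Collect the known terms of each column as K = Σ(ρt)_known − 3.257 × (depth of known layers): K_A = 59.994 − 3.257×22 = −11.66; K_B = 2.56 − 3.257×(1.48 + 6.9) = −24.73366.
Balance: K_A = K_B + 4.4×ρ, so ρ = (K_A − K_B)/4.4 = 13.0737/4.4 = 2.97 g/cm³.

2.97 g/cm³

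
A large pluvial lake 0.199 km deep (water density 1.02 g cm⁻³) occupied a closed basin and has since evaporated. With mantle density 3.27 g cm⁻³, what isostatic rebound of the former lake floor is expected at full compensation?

u = d ρ_w/ρ_m = 0.199 km × 1.02/3.27 = 0.0621 km.

0.0621 km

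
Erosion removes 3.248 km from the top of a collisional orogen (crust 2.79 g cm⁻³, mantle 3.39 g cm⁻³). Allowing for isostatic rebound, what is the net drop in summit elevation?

0.575 km

Rebound u = e ρ_c/ρ_m = 3.248 km × 2.79/3.39 = 2.673 km.
Net surface drop = e − u = 3.248 km − 2.673 km = e (ρ_m − ρ_c)/ρ_m = 0.575 km.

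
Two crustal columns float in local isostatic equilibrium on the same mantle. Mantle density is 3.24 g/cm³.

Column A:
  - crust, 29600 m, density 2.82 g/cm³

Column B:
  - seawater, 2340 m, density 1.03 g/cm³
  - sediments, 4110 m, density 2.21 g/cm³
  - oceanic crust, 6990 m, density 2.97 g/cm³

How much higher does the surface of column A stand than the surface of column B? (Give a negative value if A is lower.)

For any compensation level in the mantle, the mantle terms cancel and isostasy reduces to e = (Σt_A − Σt_B) − (Σ(ρt)_A − Σ(ρt)_B) / ρ_m.
Σt_A = 29600 m; Σt_B = 13440 m; Σ(ρt)_A = 83472; Σ(ρt)_B = 32253.6 (in m·g/cm³).
e = (29600 − 13440) − (83472 − 32253.6) / 3.24 = 352 m.

352 m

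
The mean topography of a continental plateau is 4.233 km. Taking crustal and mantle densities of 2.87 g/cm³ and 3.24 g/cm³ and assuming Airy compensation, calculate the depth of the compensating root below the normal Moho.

32.8 km

Equating mass per unit area of the two columns: the weight of the topography is balanced by the buoyancy of the root, ρ_c h = (ρ_m − ρ_c) r.
r = h · ρ_c / (ρ_m − ρ_c) = 4.233 km × 2.87 / (3.24 − 2.87) = 32.8 km.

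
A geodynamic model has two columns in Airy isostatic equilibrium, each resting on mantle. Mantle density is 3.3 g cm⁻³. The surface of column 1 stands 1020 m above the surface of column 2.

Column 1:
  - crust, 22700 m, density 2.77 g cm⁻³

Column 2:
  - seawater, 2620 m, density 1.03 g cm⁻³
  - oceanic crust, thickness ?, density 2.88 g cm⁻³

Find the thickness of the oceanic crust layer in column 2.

Take the compensation level at the base of the deeper column (depth z_c below the surface of column 1) and equate Σ ρ_i t_i down to z_c; mantle fills any gap and the z_c terms cancel.
Column 1: 22700×2.77 + (z_c − 22700)×3.3
Column 2: 1020×0 + 2620×1.03 + x×2.88 + (z_c − 1020 − 2620 − x)×3.3
The z_c×3.3 term appears on both sides and cancels. Collect the known terms of each column as K = Σ(ρt)_known − 3.3 × (depth of known layers): K_1 = 62879 − 3.3×22700 = −12031; K_2 = 2698.6 − 3.3×(1020 + 2620) = −9313.4.
Balance: K_1 = K_2 − x×(3.3 − 2.88), so x = (K_2 − K_1)/(3.3 − 2.88) = 2717.6/0.42 = 6470 m.

6470 m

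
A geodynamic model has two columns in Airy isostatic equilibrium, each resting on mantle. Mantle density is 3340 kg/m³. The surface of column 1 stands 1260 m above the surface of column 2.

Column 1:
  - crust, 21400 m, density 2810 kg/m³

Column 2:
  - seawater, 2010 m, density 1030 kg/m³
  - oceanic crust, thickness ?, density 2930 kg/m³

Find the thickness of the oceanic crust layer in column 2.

Take the compensation level at the base of the deeper column (depth z_c below the surface of column 1) and equate Σ ρ_i t_i down to z_c; mantle fills any gap and the z_c terms cancel.
Column 1: 21400×2810 + (z_c − 21400)×3340
Column 2: 1260×0 + 2010×1030 + x×2930 + (z_c − 1260 − 2010 − x)×3340
The z_c×3340 term appears on both sides and cancels. Collect the known terms of each column as K = Σ(ρt)_known − 3340 × (depth of known layers): K_1 = 60134000 − 3340×21400 = −11342000; K_2 = 2070300 − 3340×(1260 + 2010) = −8851500.
Balance: K_1 = K_2 − x×(3340 − 2930), so x = (K_2 − K_1)/(3340 − 2930) = 2490500/410 = 6070 m.

6070 m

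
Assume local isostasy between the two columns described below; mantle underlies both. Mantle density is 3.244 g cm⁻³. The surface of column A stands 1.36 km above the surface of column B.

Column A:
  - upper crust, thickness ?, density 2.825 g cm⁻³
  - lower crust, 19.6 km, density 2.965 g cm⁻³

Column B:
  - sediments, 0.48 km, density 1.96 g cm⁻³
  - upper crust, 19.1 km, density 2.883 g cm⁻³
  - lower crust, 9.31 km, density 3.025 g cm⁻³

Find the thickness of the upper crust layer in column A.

20.3 km

Take the compensation level at the base of the deeper column (depth z_c below the surface of column A) and equate Σ ρ_i t_i down to z_c; mantle fills any gap and the z_c terms cancel.
Column A: x×2.825 + 19.6×2.965 + (z_c − 19.6 − x)×3.244
Column B: 1.36×0 + 0.48×1.96 + 19.1×2.883 + 9.31×3.025 + (z_c − 1.36 − 28.89)×3.244
The z_c×3.244 term appears on both sides and cancels. Collect the known terms of each column as K = Σ(ρt)_known − 3.244 × (depth of known layers): K_A = 58.114 − 3.244×19.6 = −5.4684; K_B = 84.16885 − 3.244×(1.36 + 28.89) = −13.96215.
Balance: K_A − x×(3.244 − 2.825) = K_B, so x = (K_A − K_B)/(3.244 − 2.825) = 8.49375/0.419 = 20.3 km.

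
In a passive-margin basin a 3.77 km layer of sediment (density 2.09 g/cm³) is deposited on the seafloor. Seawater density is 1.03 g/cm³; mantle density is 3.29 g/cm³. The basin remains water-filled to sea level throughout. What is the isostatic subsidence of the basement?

1.77 km

Submarine loading: the sediment displaces seawater, and the subsidence is in turn flooded, so s (ρ_m − ρ_w) = t (ρ_sed − ρ_w).
s = 3.77 km × (2.09 − 1.03) / (3.29 − 1.03) = 1.77 km.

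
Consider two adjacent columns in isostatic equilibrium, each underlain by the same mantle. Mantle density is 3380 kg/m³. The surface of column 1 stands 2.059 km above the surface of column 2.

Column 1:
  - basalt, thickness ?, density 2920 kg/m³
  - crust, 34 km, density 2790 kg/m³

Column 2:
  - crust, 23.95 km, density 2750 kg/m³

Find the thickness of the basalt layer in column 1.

4.32 km

Take the compensation level at the base of the deeper column (depth z_c below the surface of column 1) and equate Σ ρ_i t_i down to z_c; mantle fills any gap and the z_c terms cancel.
Column 1: x×2920 + 34×2790 + (z_c − 34 − x)×3380
Column 2: 2.059×0 + 23.95×2750 + (z_c − 2.059 − 23.95)×3380
The z_c×3380 term appears on both sides and cancels. Collect the known terms of each column as K = Σ(ρt)_known − 3380 × (depth of known layers): K_1 = 94860 − 3380×34 = −20060; K_2 = 65862.5 − 3380×(2.059 + 23.95) = −22047.92.
Balance: K_1 − x×(3380 − 2920) = K_2, so x = (K_1 − K_2)/(3380 − 2920) = 1987.92/460 = 4.32 km.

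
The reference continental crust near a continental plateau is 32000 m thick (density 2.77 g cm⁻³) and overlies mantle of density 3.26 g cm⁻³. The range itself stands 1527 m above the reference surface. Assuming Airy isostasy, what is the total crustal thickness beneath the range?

42200 m

Root depth r = h ρ_c / (ρ_m − ρ_c) = 1527 m × 2.77 / 0.49 = 8632 m.
Total thickness = T + h + r = 32000 m + 1527 m + 8632 m = 42200 m.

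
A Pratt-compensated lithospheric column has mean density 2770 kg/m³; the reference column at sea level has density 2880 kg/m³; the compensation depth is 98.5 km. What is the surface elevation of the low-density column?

3.91 km

ρ_ref D = ρ (D + h) → h = D (ρ_ref − ρ)/ρ.
h = 98.5 km × (2880 − 2770)/2770 = 3.91 km.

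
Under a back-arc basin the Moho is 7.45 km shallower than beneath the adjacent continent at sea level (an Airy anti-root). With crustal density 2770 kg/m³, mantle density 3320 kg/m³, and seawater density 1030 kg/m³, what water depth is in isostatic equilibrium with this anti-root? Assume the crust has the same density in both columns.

Replacing a thickness d of crust by seawater at the top must be balanced by replacing crust with mantle at the base: d (ρ_c − ρ_w) = a (ρ_m − ρ_c).
d = a (ρ_m − ρ_c)/(ρ_c − ρ_w) = 7.45 km × 550/1740 = 2.35 km.

2.35 km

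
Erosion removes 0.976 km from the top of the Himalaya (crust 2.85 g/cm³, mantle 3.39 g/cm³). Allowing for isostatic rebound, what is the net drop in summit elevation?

Rebound u = e ρ_c/ρ_m = 0.976 km × 2.85/3.39 = 0.8205 km.
Net surface drop = e − u = 0.976 km − 0.8205 km = e (ρ_m − ρ_c)/ρ_m = 0.155 km.

0.155 km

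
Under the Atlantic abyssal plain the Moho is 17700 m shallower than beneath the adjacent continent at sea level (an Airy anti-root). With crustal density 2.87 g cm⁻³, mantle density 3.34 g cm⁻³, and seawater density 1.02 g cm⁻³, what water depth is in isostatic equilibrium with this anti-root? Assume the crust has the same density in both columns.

Replacing a thickness d of crust by seawater at the top must be balanced by replacing crust with mantle at the base: d (ρ_c − ρ_w) = a (ρ_m − ρ_c).
d = a (ρ_m − ρ_c)/(ρ_c − ρ_w) = 17700 m × 0.47/1.85 = 4500 m.

4500 m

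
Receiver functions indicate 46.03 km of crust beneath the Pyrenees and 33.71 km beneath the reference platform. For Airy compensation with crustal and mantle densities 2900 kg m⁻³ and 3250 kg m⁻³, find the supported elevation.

1.33 km

Excess crust Δ = 46.03 km − 33.71 km = 12.32 km, split between elevation h and root r with h + r = Δ.
Airy balance ρ_c h = (ρ_m − ρ_c) r gives r = h ρ_c/(ρ_m − ρ_c), so h (1 + ρ_c/(ρ_m − ρ_c)) = Δ, i.e. h = Δ (ρ_m − ρ_c)/ρ_m.
h = 12.32 km × 350/3250 = 1.33 km.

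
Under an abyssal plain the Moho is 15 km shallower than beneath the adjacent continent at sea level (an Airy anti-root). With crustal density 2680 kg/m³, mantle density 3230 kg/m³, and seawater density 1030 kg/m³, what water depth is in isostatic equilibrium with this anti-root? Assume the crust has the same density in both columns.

5 km

Replacing a thickness d of crust by seawater at the top must be balanced by replacing crust with mantle at the base: d (ρ_c − ρ_w) = a (ρ_m − ρ_c).
d = a (ρ_m − ρ_c)/(ρ_c − ρ_w) = 15 km × 550/1650 = 5 km.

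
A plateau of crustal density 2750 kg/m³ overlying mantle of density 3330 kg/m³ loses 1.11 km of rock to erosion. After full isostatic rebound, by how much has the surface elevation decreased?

0.193 km

Rebound u = e ρ_c/ρ_m = 1.11 km × 2750/3330 = 0.9167 km.
Net surface drop = e − u = 1.11 km − 0.9167 km = e (ρ_m − ρ_c)/ρ_m = 0.193 km.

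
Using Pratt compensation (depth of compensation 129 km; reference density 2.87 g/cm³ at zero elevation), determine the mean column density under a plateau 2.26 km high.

Pratt balance: ρ_ref D = ρ (D + h).
ρ = ρ_ref D/(D + h) = 2.87 × 129 km/(129 km + 2.26 km) = 2.82 g/cm³.

2.82 g/cm³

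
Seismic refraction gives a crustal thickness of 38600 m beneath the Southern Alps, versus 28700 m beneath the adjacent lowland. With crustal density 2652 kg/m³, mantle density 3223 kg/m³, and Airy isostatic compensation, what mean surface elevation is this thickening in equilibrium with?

Excess crust Δ = 38600 m − 28700 m = 9900 m, split between elevation h and root r with h + r = Δ.
Airy balance ρ_c h = (ρ_m − ρ_c) r gives r = h ρ_c/(ρ_m − ρ_c), so h (1 + ρ_c/(ρ_m − ρ_c)) = Δ, i.e. h = Δ (ρ_m − ρ_c)/ρ_m.
h = 9900 m × 571/3223 = 1750 m.

1750 m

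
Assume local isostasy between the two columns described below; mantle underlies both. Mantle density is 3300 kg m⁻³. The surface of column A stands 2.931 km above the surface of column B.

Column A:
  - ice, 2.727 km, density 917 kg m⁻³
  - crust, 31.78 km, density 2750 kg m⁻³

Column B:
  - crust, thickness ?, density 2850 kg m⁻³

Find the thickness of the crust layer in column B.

Take the compensation level at the base of the deeper column (depth z_c below the surface of column A) and equate Σ ρ_i t_i down to z_c; mantle fills any gap and the z_c terms cancel.
Column A: 2.727×917 + 31.78×2750 + (z_c − 34.507)×3300
Column B: 2.931×0 + x×2850 + (z_c − 2.931 − 0 − x)×3300
The z_c×3300 term appears on both sides and cancels. Collect the known terms of each column as K = Σ(ρt)_known − 3300 × (depth of known layers): K_A = 89895.659 − 3300×34.507 = −23977.441; K_B = 0 − 3300×(2.931 + 0) = −9672.3.
Balance: K_A = K_B − x×(3300 − 2850), so x = (K_B − K_A)/(3300 − 2850) = 14305.1/450 = 31.8 km.

31.8 km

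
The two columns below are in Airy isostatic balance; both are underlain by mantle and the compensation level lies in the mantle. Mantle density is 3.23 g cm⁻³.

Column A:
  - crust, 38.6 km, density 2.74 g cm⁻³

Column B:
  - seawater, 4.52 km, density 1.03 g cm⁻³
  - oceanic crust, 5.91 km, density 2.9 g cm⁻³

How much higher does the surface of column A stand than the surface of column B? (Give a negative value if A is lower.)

2.17 km

For any compensation level in the mantle, the mantle terms cancel and isostasy reduces to e = (Σt_A − Σt_B) − (Σ(ρt)_A − Σ(ρt)_B) / ρ_m.
Σt_A = 38.6 km; Σt_B = 10.43 km; Σ(ρt)_A = 105.764; Σ(ρt)_B = 21.7946 (in km·g cm⁻³).
e = (38.6 − 10.43) − (105.764 − 21.7946) / 3.23 = 2.17 km.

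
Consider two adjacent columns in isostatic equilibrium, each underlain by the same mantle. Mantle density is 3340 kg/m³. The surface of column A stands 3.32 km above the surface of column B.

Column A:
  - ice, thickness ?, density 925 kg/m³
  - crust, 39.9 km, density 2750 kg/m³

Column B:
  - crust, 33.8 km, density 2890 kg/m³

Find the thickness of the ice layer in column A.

Take the compensation level at the base of the deeper column (depth z_c below the surface of column A) and equate Σ ρ_i t_i down to z_c; mantle fills any gap and the z_c terms cancel.
Column A: x×925 + 39.9×2750 + (z_c − 39.9 − x)×3340
Column B: 3.32×0 + 33.8×2890 + (z_c − 3.32 − 33.8)×3340
The z_c×3340 term appears on both sides and cancels. Collect the known terms of each column as K = Σ(ρt)_known − 3340 × (depth of known layers): K_A = 109725 − 3340×39.9 = −23541; K_B = 97682 − 3340×(3.32 + 33.8) = −26298.8.
Balance: K_A − x×(3340 − 925) = K_B, so x = (K_A − K_B)/(3340 − 925) = 2757.8/2415 = 1.14 km.

1.14 km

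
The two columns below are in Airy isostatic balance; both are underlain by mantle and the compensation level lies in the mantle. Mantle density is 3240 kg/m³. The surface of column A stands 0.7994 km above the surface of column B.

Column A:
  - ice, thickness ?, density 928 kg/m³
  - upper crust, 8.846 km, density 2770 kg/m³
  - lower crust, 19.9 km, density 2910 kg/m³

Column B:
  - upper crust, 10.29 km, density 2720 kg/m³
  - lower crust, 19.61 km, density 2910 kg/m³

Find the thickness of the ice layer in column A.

1.59 km

Take the compensation level at the base of the deeper column (depth z_c below the surface of column A) and equate Σ ρ_i t_i down to z_c; mantle fills any gap and the z_c terms cancel.
Column A: x×928 + 8.846×2770 + 19.9×2910 + (z_c − 28.746 − x)×3240
Column B: 0.7994×0 + 10.29×2720 + 19.61×2910 + (z_c − 0.7994 − 29.9)×3240
The z_c×3240 term appears on both sides and cancels. Collect the known terms of each column as K = Σ(ρt)_known − 3240 × (depth of known layers): K_A = 82412.42 − 3240×28.746 = −10724.62; K_B = 85053.9 − 3240×(0.7994 + 29.9) = −14412.156.
Balance: K_A − x×(3240 − 928) = K_B, so x = (K_A − K_B)/(3240 − 928) = 3687.54/2312 = 1.59 km.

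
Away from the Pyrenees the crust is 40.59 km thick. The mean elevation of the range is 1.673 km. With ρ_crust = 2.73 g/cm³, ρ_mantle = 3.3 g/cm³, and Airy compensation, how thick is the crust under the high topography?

Root depth r = h ρ_c / (ρ_m − ρ_c) = 1.673 km × 2.73 / 0.57 = 8.013 km.
Total thickness = T + h + r = 40.59 km + 1.673 km + 8.013 km = 50.3 km.

50.3 km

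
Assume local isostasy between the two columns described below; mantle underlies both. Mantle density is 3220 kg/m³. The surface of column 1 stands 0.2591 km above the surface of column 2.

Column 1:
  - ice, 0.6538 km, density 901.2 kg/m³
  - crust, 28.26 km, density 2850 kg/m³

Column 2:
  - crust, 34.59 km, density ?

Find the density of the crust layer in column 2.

Take the compensation level at the base of the deeper column (depth z_c below the surface of column 1) and equate Σ ρ_i t_i down to z_c; mantle fills any gap and the z_c terms cancel.
Column 1: 0.6538×901.2 + 28.26×2850 + (z_c − 28.9138)×3220
Column 2: 0.2591×0 + 34.59×ρ + (z_c − 0.2591 − 34.59)×3220
The z_c×3220 term appears on both sides and cancels. Collect the known terms of each column as K = Σ(ρt)_known − 3220 × (depth of known layers): K_1 = 81130.2046 − 3220×28.9138 = −11972.2314; K_2 = 0 − 3220×(0.2591 + 34.59) = −112214.102.
Balance: K_1 = K_2 + 34.59×ρ, so ρ = (K_1 − K_2)/34.59 = 100242/34.59 = 2900 kg/m³.

2900 kg/m³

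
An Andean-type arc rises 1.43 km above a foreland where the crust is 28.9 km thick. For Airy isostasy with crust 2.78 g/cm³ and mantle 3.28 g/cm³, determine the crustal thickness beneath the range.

Root depth r = h ρ_c / (ρ_m − ρ_c) = 1.43 km × 2.78 / 0.5 = 7.951 km.
Total thickness = T + h + r = 28.9 km + 1.43 km + 7.951 km = 38.3 km.

38.3 km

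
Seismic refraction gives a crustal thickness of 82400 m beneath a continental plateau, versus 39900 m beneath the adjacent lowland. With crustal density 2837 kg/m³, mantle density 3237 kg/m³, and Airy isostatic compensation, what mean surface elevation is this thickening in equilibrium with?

5250 m

Excess crust Δ = 82400 m − 39900 m = 42500 m, split between elevation h and root r with h + r = Δ.
Airy balance ρ_c h = (ρ_m − ρ_c) r gives r = h ρ_c/(ρ_m − ρ_c), so h (1 + ρ_c/(ρ_m − ρ_c)) = Δ, i.e. h = Δ (ρ_m − ρ_c)/ρ_m.
h = 42500 m × 400/3237 = 5250 m.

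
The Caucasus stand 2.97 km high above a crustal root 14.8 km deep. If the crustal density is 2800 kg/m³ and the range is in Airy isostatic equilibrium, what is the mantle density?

Airy balance: ρ_c h = (ρ_m − ρ_c) r → ρ_m = ρ_c (1 + h/r).
ρ_m = 2800 × (1 + 2.97 km/14.8 km) = 3360 kg/m³.

3360 kg/m³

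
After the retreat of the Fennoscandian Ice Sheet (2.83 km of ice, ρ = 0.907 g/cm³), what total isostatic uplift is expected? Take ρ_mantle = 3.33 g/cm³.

Removing the load lets mantle flow back in; uplift u satisfies ρ_ice t = ρ_m u.
u = t ρ_ice/ρ_m = 2.83 km × 0.907/3.33 = 0.771 km.

0.771 km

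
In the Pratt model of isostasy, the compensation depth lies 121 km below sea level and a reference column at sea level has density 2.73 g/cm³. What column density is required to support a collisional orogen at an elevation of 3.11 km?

Pratt balance: ρ_ref D = ρ (D + h).
ρ = ρ_ref D/(D + h) = 2.73 × 121 km/(121 km + 3.11 km) = 2.66 g/cm³.

2.66 g/cm³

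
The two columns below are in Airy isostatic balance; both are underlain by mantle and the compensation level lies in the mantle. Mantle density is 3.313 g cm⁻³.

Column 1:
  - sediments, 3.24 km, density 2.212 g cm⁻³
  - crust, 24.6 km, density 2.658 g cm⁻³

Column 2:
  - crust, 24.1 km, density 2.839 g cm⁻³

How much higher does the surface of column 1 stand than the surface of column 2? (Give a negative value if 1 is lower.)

2.49 km

For any compensation level in the mantle, the mantle terms cancel and isostasy reduces to e = (Σt_1 − Σt_2) − (Σ(ρt)_1 − Σ(ρt)_2) / ρ_m.
Σt_1 = 27.84 km; Σt_2 = 24.1 km; Σ(ρt)_1 = 72.55368; Σ(ρt)_2 = 68.4199 (in km·g cm⁻³).
e = (27.84 − 24.1) − (72.55368 − 68.4199) / 3.313 = 2.49 km.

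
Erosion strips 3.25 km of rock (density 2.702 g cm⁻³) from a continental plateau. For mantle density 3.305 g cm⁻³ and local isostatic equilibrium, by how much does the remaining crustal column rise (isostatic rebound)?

Unloading: uplift u = e ρ_c/ρ_m = 3.25 km × 2.702/3.305 = 2.66 km.

2.66 km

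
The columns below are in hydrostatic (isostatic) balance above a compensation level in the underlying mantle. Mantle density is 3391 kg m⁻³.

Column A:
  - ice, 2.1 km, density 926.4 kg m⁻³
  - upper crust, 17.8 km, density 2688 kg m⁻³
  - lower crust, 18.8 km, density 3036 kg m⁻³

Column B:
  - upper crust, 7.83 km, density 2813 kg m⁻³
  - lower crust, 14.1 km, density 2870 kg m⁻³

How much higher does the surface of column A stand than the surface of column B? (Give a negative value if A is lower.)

For any compensation level in the mantle, the mantle terms cancel and isostasy reduces to e = (Σt_A − Σt_B) − (Σ(ρt)_A − Σ(ρt)_B) / ρ_m.
Σt_A = 38.7 km; Σt_B = 21.93 km; Σ(ρt)_A = 106868.64; Σ(ρt)_B = 62492.79 (in km·kg m⁻³).
e = (38.7 − 21.93) − (106868.64 − 62492.79) / 3391 = 3.68 km.

3.68 km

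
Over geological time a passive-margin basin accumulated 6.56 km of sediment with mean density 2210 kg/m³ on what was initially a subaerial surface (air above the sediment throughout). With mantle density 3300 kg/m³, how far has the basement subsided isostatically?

4.39 km

Subaerial load: s = t ρ_sed / ρ_m = 6.56 km × 2210/3300 = 4.39 km.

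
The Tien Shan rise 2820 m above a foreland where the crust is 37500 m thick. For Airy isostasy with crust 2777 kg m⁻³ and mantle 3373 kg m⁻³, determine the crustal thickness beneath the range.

53500 m

Root depth r = h ρ_c / (ρ_m − ρ_c) = 2820 m × 2777 / 596 = 13140 m.
Total thickness = T + h + r = 37500 m + 2820 m + 13140 m = 53500 m.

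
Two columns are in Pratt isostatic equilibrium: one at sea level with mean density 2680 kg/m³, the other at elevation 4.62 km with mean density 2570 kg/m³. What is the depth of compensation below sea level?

ρ_ref D = ρ (D + h) → D (ρ_ref − ρ) = ρ h.
D = ρ h/(ρ_ref − ρ) = 2570 × 4.62 km/(2680 − 2570) = 108 km.

108 km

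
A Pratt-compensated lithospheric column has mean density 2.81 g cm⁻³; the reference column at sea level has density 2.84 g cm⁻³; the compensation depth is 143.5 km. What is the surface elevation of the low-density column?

ρ_ref D = ρ (D + h) → h = D (ρ_ref − ρ)/ρ.
h = 143.5 km × (2.84 − 2.81)/2.81 = 1.53 km.

1.53 km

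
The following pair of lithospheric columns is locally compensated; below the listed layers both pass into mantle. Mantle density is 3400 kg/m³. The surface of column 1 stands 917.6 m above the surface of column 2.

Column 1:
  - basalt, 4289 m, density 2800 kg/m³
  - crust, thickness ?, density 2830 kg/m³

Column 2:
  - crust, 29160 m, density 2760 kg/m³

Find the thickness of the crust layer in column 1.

Take the compensation level at the base of the deeper column (depth z_c below the surface of column 1) and equate Σ ρ_i t_i down to z_c; mantle fills any gap and the z_c terms cancel.
Column 1: 4289×2800 + x×2830 + (z_c − 4289 − x)×3400
Column 2: 917.6×0 + 29160×2760 + (z_c − 917.6 − 29160)×3400
The z_c×3400 term appears on both sides and cancels. Collect the known terms of each column as K = Σ(ρt)_known − 3400 × (depth of known layers): K_1 = 12009200 − 3400×4289 = −2573400; K_2 = 80481600 − 3400×(917.6 + 29160) = −21782240.
Balance: K_1 − x×(3400 − 2830) = K_2, so x = (K_1 − K_2)/(3400 − 2830) = 19208800/570 = 33700 m.

33700 m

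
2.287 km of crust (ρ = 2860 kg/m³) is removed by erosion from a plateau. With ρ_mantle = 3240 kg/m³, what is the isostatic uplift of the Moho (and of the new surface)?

Unloading: uplift u = e ρ_c/ρ_m = 2.287 km × 2860/3240 = 2.02 km.

2.02 km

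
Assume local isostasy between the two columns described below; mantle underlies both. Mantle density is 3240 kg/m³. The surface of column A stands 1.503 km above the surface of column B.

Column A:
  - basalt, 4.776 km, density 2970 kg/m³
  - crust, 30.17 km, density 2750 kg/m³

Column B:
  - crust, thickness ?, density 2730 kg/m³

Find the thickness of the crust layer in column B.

22 km

Take the compensation level at the base of the deeper column (depth z_c below the surface of column A) and equate Σ ρ_i t_i down to z_c; mantle fills any gap and the z_c terms cancel.
Column A: 4.776×2970 + 30.17×2750 + (z_c − 34.946)×3240
Column B: 1.503×0 + x×2730 + (z_c − 1.503 − 0 − x)×3240
The z_c×3240 term appears on both sides and cancels. Collect the known terms of each column as K = Σ(ρt)_known − 3240 × (depth of known layers): K_A = 97152.22 − 3240×34.946 = −16072.82; K_B = 0 − 3240×(1.503 + 0) = −4869.72.
Balance: K_A = K_B − x×(3240 − 2730), so x = (K_B − K_A)/(3240 − 2730) = 11203.1/510 = 22 km.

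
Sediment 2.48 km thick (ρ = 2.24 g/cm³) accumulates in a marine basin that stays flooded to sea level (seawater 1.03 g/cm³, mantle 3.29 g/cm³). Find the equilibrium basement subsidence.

1.33 km

Submarine loading: the sediment displaces seawater, and the subsidence is in turn flooded, so s (ρ_m − ρ_w) = t (ρ_sed − ρ_w).
s = 2.48 km × (2.24 − 1.03) / (3.29 − 1.03) = 1.33 km.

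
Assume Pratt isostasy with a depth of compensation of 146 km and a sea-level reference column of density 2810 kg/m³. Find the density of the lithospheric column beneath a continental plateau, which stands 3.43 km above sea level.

2750 kg/m³

Pratt balance: ρ_ref D = ρ (D + h).
ρ = ρ_ref D/(D + h) = 2810 × 146 km/(146 km + 3.43 km) = 2750 kg/m³.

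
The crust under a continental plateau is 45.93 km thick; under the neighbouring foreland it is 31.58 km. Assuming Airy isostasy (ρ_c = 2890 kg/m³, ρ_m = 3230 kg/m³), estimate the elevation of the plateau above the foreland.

Excess crust Δ = 45.93 km − 31.58 km = 14.35 km, split between elevation h and root r with h + r = Δ.
Airy balance ρ_c h = (ρ_m − ρ_c) r gives r = h ρ_c/(ρ_m − ρ_c), so h (1 + ρ_c/(ρ_m − ρ_c)) = Δ, i.e. h = Δ (ρ_m − ρ_c)/ρ_m.
h = 14.35 km × 340/3230 = 1.51 km.

1.51 km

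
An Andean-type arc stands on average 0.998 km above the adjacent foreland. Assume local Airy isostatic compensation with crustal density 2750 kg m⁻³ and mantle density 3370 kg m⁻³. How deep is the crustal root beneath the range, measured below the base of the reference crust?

By Archimedes' principle applied to the lithosphere: the weight of the topography is balanced by the buoyancy of the root, ρ_c h = (ρ_m − ρ_c) r.
r = h · ρ_c / (ρ_m − ρ_c) = 0.998 km × 2750 / (3370 − 2750) = 4.43 km.

4.43 km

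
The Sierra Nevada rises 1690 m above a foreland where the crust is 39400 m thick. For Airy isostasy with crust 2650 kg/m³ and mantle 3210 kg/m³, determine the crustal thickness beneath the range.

49100 m

Root depth r = h ρ_c / (ρ_m − ρ_c) = 1690 m × 2650 / 560 = 7997 m.
Total thickness = T + h + r = 39400 m + 1690 m + 7997 m = 49100 m.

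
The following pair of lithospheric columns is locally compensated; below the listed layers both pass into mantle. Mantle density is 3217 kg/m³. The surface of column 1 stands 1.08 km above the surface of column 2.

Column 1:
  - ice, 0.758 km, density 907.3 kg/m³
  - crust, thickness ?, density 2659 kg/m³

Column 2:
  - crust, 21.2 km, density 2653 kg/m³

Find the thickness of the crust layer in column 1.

24.5 km

Take the compensation level at the base of the deeper column (depth z_c below the surface of column 1) and equate Σ ρ_i t_i down to z_c; mantle fills any gap and the z_c terms cancel.
Column 1: 0.758×907.3 + x×2659 + (z_c − 0.758 − x)×3217
Column 2: 1.08×0 + 21.2×2653 + (z_c − 1.08 − 21.2)×3217
The z_c×3217 term appears on both sides and cancels. Collect the known terms of each column as K = Σ(ρt)_known − 3217 × (depth of known layers): K_1 = 687.7334 − 3217×0.758 = −1750.7526; K_2 = 56243.6 − 3217×(1.08 + 21.2) = −15431.16.
Balance: K_1 − x×(3217 − 2659) = K_2, so x = (K_1 − K_2)/(3217 − 2659) = 13680.4/558 = 24.5 km.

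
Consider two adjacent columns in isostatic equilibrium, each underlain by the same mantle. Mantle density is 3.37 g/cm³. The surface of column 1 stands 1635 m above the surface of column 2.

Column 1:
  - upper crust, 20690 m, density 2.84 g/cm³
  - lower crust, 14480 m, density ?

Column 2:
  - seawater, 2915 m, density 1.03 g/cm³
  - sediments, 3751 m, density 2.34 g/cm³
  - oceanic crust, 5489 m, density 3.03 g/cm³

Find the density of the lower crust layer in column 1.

Take the compensation level at the base of the deeper column (depth z_c below the surface of column 1) and equate Σ ρ_i t_i down to z_c; mantle fills any gap and the z_c terms cancel.
Column 1: 20690×2.84 + 14480×ρ + (z_c − 35170)×3.37
Column 2: 1635×0 + 2915×1.03 + 3751×2.34 + 5489×3.03 + (z_c − 1635 − 12155)×3.37
The z_c×3.37 term appears on both sides and cancels. Collect the known terms of each column as K = Σ(ρt)_known − 3.37 × (depth of known layers): K_1 = 58759.6 − 3.37×35170 = −59763.3; K_2 = 28411.46 − 3.37×(1635 + 12155) = −18060.84.
Balance: K_1 + 14480×ρ = K_2, so ρ = (K_2 − K_1)/14480 = 41702.5/14480 = 2.88 g/cm³.

2.88 g/cm³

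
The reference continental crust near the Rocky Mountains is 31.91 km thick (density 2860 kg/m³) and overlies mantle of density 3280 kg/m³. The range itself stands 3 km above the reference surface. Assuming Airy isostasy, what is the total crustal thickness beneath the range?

Root depth r = h ρ_c / (ρ_m − ρ_c) = 3 km × 2860 / 420 = 20.43 km.
Total thickness = T + h + r = 31.91 km + 3 km + 20.43 km = 55.3 km.

55.3 km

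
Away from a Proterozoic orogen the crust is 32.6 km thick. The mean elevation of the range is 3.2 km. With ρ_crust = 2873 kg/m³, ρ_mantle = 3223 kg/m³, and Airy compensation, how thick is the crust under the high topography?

Root depth r = h ρ_c / (ρ_m − ρ_c) = 3.2 km × 2873 / 350 = 26.27 km.
Total thickness = T + h + r = 32.6 km + 3.2 km + 26.27 km = 62.1 km.

62.1 km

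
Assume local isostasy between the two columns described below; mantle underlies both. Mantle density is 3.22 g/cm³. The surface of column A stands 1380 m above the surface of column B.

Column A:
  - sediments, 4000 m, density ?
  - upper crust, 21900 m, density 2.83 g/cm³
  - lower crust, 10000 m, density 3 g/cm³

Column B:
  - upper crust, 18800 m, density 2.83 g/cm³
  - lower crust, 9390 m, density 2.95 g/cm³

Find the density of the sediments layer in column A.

Take the compensation level at the base of the deeper column (depth z_c below the surface of column A) and equate Σ ρ_i t_i down to z_c; mantle fills any gap and the z_c terms cancel.
Column A: 4000×ρ + 21900×2.83 + 10000×3 + (z_c − 35900)×3.22
Column B: 1380×0 + 18800×2.83 + 9390×2.95 + (z_c − 1380 − 28190)×3.22
The z_c×3.22 term appears on both sides and cancels. Collect the known terms of each column as K = Σ(ρt)_known − 3.22 × (depth of known layers): K_A = 91977 − 3.22×35900 = −23621; K_B = 80904.5 − 3.22×(1380 + 28190) = −14310.9.
Balance: K_A + 4000×ρ = K_B, so ρ = (K_B − K_A)/4000 = 9310.1/4000 = 2.33 g/cm³.

2.33 g/cm³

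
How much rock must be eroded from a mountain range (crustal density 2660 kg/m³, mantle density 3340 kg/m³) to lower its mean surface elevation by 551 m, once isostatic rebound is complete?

Net drop Δ = e − u = e − e ρ_c/ρ_m = e (ρ_m − ρ_c)/ρ_m.
e = Δ ρ_m/(ρ_m − ρ_c) = 551 m × 3340/680 = 2710 m.

2710 m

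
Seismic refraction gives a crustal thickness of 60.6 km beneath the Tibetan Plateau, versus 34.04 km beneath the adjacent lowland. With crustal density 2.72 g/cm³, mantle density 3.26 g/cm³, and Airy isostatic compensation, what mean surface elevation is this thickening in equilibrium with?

4.4 km

Excess crust Δ = 60.6 km − 34.04 km = 26.56 km, split between elevation h and root r with h + r = Δ.
Airy balance ρ_c h = (ρ_m − ρ_c) r gives r = h ρ_c/(ρ_m − ρ_c), so h (1 + ρ_c/(ρ_m − ρ_c)) = Δ, i.e. h = Δ (ρ_m − ρ_c)/ρ_m.
h = 26.56 km × 0.54/3.26 = 4.4 km.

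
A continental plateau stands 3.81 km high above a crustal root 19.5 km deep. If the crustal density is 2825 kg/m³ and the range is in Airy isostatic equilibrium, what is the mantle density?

Airy balance: ρ_c h = (ρ_m − ρ_c) r → ρ_m = ρ_c (1 + h/r).
ρ_m = 2825 × (1 + 3.81 km/19.5 km) = 3380 kg/m³.

3380 kg/m³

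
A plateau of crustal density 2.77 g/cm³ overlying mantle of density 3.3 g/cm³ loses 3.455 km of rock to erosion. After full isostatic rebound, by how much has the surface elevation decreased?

Rebound u = e ρ_c/ρ_m = 3.455 km × 2.77/3.3 = 2.9 km.
Net surface drop = e − u = 3.455 km − 2.9 km = e (ρ_m − ρ_c)/ρ_m = 0.555 km.

0.555 km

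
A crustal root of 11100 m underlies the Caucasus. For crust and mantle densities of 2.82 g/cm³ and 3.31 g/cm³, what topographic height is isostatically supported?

Isostatic balance requires: ρ_c h = (ρ_m − ρ_c) r.
h = r (ρ_m − ρ_c) / ρ_c = 11100 m × (3.31 − 2.82) / 2.82 = 1930 m.

1930 m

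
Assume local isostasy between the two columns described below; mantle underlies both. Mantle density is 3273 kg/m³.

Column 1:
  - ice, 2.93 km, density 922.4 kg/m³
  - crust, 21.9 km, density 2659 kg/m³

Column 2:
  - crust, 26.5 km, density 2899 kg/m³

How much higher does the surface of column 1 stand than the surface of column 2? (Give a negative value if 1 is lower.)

For any compensation level in the mantle, the mantle terms cancel and isostasy reduces to e = (Σt_1 − Σt_2) − (Σ(ρt)_1 − Σ(ρt)_2) / ρ_m.
Σt_1 = 24.83 km; Σt_2 = 26.5 km; Σ(ρt)_1 = 60934.732; Σ(ρt)_2 = 76823.5 (in km·kg/m³).
e = (24.83 − 26.5) − (60934.732 − 76823.5) / 3273 = 3.18 km.

3.18 km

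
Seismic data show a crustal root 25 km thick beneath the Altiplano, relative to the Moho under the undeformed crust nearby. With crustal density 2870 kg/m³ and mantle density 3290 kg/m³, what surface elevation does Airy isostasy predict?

Balancing pressure at the compensation depth: ρ_c h = (ρ_m − ρ_c) r.
h = r (ρ_m − ρ_c) / ρ_c = 25 km × (3290 − 2870) / 2870 = 3.66 km.

3.66 km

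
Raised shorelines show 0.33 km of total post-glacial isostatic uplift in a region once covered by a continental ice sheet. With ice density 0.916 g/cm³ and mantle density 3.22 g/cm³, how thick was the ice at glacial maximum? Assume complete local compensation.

u = t ρ_ice/ρ_m → t = u ρ_m/ρ_ice = 0.33 km × 3.22/0.916 = 1.16 km.

1.16 km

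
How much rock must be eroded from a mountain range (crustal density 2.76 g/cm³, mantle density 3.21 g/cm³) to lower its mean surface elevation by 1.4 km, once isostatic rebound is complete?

Net drop Δ = e − u = e − e ρ_c/ρ_m = e (ρ_m − ρ_c)/ρ_m.
e = Δ ρ_m/(ρ_m − ρ_c) = 1.4 km × 3.21/0.45 = 9.99 km.

9.99 km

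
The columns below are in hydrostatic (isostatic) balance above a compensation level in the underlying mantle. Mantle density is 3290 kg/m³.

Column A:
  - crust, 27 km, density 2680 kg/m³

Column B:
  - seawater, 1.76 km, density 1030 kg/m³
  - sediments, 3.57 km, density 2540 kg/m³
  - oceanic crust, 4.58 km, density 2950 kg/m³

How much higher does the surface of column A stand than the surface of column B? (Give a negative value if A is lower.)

2.51 km

For any compensation level in the mantle, the mantle terms cancel and isostasy reduces to e = (Σt_A − Σt_B) − (Σ(ρt)_A − Σ(ρt)_B) / ρ_m.
Σt_A = 27 km; Σt_B = 9.91 km; Σ(ρt)_A = 72360; Σ(ρt)_B = 24391.6 (in km·kg/m³).
e = (27 − 9.91) − (72360 − 24391.6) / 3290 = 2.51 km.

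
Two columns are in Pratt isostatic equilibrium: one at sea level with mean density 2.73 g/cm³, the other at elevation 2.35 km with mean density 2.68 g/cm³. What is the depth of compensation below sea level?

126 km

ρ_ref D = ρ (D + h) → D (ρ_ref − ρ) = ρ h.
D = ρ h/(ρ_ref − ρ) = 2.68 × 2.35 km/(2.73 − 2.68) = 126 km.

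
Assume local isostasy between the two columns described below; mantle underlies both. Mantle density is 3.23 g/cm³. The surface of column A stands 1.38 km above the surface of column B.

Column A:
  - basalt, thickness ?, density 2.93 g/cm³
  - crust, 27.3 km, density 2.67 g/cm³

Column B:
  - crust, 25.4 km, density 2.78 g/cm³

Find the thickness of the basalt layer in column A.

2 km

Take the compensation level at the base of the deeper column (depth z_c below the surface of column A) and equate Σ ρ_i t_i down to z_c; mantle fills any gap and the z_c terms cancel.
Column A: x×2.93 + 27.3×2.67 + (z_c − 27.3 − x)×3.23
Column B: 1.38×0 + 25.4×2.78 + (z_c − 1.38 − 25.4)×3.23
The z_c×3.23 term appears on both sides and cancels. Collect the known terms of each column as K = Σ(ρt)_known − 3.23 × (depth of known layers): K_A = 72.891 − 3.23×27.3 = −15.288; K_B = 70.612 − 3.23×(1.38 + 25.4) = −15.8874.
Balance: K_A − x×(3.23 − 2.93) = K_B, so x = (K_A − K_B)/(3.23 − 2.93) = 0.5994/0.3 = 2 km.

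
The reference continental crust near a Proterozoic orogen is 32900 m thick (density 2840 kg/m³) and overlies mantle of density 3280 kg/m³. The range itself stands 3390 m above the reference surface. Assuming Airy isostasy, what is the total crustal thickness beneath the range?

58200 m

Root depth r = h ρ_c / (ρ_m − ρ_c) = 3390 m × 2840 / 440 = 21880 m.
Total thickness = T + h + r = 32900 m + 3390 m + 21880 m = 58200 m.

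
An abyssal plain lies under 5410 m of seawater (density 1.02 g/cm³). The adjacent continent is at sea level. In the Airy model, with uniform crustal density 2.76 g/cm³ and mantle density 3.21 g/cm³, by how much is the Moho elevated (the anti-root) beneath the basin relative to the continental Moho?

20900 m

For local isostatic compensation: replacing crust with seawater at the top is compensated by replacing crust with mantle at the base: d (ρ_c − ρ_w) = a (ρ_m − ρ_c).
a = d (ρ_c − ρ_w)/(ρ_m − ρ_c) = 5410 m × 1.74/0.45 = 20900 m.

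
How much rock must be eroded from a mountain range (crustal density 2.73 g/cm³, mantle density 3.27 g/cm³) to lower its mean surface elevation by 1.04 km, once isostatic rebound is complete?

Net drop Δ = e − u = e − e ρ_c/ρ_m = e (ρ_m − ρ_c)/ρ_m.
e = Δ ρ_m/(ρ_m − ρ_c) = 1.04 km × 3.27/0.54 = 6.3 km.

6.3 km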